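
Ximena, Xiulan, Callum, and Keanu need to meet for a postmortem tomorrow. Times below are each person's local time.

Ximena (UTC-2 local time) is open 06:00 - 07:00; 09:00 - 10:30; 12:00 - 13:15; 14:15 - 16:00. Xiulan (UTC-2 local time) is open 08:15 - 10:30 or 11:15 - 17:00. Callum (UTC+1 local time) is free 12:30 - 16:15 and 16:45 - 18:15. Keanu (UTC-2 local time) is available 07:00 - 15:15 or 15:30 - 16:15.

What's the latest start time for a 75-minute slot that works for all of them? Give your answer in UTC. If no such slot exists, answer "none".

Ximena in UTC: 08:00-09:00, 11:00-12:30, 14:00-15:15, 16:15-18:00 (add 2h to convert from UTC-2).
Xiulan in UTC: 10:15-12:30, 13:15-19:00 (add 2h to convert from UTC-2).
Callum in UTC: 11:30-15:15, 15:45-17:15 (subtract 1h to convert from UTC+1).
Keanu in UTC: 09:00-17:15, 17:30-18:15 (add 2h to convert from UTC-2).
Ximena ∩ Xiulan: 11:00-12:30, 14:00-15:15, 16:15-18:00.
Ximena ∩ Xiulan ∩ Callum: 11:30-12:30, 14:00-15:15, 16:15-17:15.
Ximena ∩ Xiulan ∩ Callum ∩ Keanu: 11:30-12:30, 14:00-15:15, 16:15-17:15.
The last common window of at least 75 minutes is 14:00-15:15; a 75-minute meeting can start as late as 14:00 and still end by 15:15.

14:00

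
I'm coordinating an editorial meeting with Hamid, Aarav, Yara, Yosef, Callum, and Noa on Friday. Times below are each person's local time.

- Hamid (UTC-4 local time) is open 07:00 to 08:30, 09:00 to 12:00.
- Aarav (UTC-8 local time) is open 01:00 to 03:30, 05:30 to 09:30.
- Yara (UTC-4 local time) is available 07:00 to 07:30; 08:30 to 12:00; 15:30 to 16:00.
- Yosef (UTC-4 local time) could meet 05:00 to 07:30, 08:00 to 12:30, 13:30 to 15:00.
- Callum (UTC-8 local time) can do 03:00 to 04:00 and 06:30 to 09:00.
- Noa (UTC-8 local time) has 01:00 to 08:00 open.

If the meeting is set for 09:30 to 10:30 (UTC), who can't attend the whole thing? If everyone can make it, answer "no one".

Callum, Hamid, Yara

Hamid in UTC: 11:00-12:30, 13:00-16:00 (add 4h to convert from UTC-4).
Aarav in UTC: 09:00-11:30, 13:30-17:30 (add 8h to convert from UTC-8).
Yara in UTC: 11:00-11:30, 12:30-16:00, 19:30-20:00 (add 4h to convert from UTC-4).
Yosef in UTC: 09:00-11:30, 12:00-16:30, 17:30-19:00 (add 4h to convert from UTC-4).
Callum in UTC: 11:00-12:00, 14:30-17:00 (add 8h to convert from UTC-8).
Noa in UTC: 09:00-16:00 (add 8h to convert from UTC-8).
Hamid: not fully free for 09:30-10:30. Aarav: free for 09:30-10:30. Yara: not fully free for 09:30-10:30. Yosef: free for 09:30-10:30. Callum: not fully free for 09:30-10:30. Noa: free for 09:30-10:30.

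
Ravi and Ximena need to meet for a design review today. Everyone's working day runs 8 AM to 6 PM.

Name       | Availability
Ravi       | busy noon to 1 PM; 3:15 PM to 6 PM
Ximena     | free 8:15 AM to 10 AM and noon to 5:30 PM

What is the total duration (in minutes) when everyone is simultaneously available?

Ravi free: 08:00-12:00, 13:00-15:15 (invert busy blocks within the working day).
Ximena free: 08:15-10:00, 12:00-17:30.
Ravi ∩ Ximena: 08:15-10:00, 13:00-15:15.
So the common availability across everyone is 08:15-10:00, 13:00-15:15.
Summing the common windows: 105 + 135 = 240 minutes.

240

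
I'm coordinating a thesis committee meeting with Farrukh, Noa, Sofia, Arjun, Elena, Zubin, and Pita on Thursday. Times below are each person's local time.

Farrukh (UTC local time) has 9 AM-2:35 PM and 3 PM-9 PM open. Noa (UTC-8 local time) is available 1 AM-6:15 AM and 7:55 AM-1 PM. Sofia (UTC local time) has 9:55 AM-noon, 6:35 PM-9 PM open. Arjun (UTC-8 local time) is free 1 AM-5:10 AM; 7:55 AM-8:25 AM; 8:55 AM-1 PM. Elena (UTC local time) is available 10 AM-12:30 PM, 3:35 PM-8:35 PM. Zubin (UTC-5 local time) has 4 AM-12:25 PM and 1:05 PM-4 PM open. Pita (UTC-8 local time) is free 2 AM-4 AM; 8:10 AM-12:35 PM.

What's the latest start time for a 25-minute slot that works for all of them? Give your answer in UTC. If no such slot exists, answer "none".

20:10

Farrukh in UTC: 09:00-14:35, 15:00-21:00.
Noa in UTC: 09:00-14:15, 15:55-21:00 (add 8h to convert from UTC-8).
Sofia in UTC: 09:55-12:00, 18:35-21:00.
Arjun in UTC: 09:00-13:10, 15:55-16:25, 16:55-21:00 (add 8h to convert from UTC-8).
Elena in UTC: 10:00-12:30, 15:35-20:35.
Zubin in UTC: 09:00-17:25, 18:05-21:00 (add 5h to convert from UTC-5).
Pita in UTC: 10:00-12:00, 16:10-20:35 (add 8h to convert from UTC-8).
Farrukh ∩ Noa: 09:00-14:15, 15:55-21:00.
Farrukh ∩ Noa ∩ Sofia: 09:55-12:00, 18:35-21:00.
Farrukh ∩ Noa ∩ Sofia ∩ Arjun: 09:55-12:00, 18:35-21:00.
Farrukh ∩ Noa ∩ Sofia ∩ Arjun ∩ Elena: 10:00-12:00, 18:35-20:35.
Farrukh ∩ Noa ∩ Sofia ∩ Arjun ∩ Elena ∩ Zubin: 10:00-12:00, 18:35-20:35.
Farrukh ∩ Noa ∩ Sofia ∩ Arjun ∩ Elena ∩ Zubin ∩ Pita: 10:00-12:00, 18:35-20:35.
The last common window of at least 25 minutes is 18:35-20:35; a 25-minute meeting can start as late as 20:10 and still end by 20:35.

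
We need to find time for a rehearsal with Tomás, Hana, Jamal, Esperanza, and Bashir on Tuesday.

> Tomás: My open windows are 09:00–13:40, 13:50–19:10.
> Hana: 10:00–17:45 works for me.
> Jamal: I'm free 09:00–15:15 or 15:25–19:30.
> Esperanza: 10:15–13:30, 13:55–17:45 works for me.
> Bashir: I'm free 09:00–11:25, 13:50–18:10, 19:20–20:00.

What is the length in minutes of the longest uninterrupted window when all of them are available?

Tomás ∩ Hana: 10:00-13:40, 13:50-17:45.
Tomás ∩ Hana ∩ Jamal: 10:00-13:40, 13:50-15:15, 15:25-17:45.
Tomás ∩ Hana ∩ Jamal ∩ Esperanza: 10:15-13:30, 13:55-15:15, 15:25-17:45.
Tomás ∩ Hana ∩ Jamal ∩ Esperanza ∩ Bashir: 10:15-11:25, 13:55-15:15, 15:25-17:45.
The longest is 15:25-17:45 at 140 minutes.

140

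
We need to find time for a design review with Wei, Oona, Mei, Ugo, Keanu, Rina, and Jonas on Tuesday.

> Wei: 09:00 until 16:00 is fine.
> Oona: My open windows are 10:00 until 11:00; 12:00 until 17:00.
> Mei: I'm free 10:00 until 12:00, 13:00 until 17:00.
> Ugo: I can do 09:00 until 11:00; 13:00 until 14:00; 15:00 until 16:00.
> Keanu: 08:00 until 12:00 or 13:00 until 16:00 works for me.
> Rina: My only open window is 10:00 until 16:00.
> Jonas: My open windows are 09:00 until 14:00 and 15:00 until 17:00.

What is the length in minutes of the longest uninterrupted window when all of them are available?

60

Wei ∩ Oona: 10:00-11:00, 12:00-16:00.
Wei ∩ Oona ∩ Mei: 10:00-11:00, 13:00-16:00.
Wei ∩ Oona ∩ Mei ∩ Ugo: 10:00-11:00, 13:00-14:00, 15:00-16:00.
Wei ∩ Oona ∩ Mei ∩ Ugo ∩ Keanu: 10:00-11:00, 13:00-14:00, 15:00-16:00.
Wei ∩ Oona ∩ Mei ∩ Ugo ∩ Keanu ∩ Rina: 10:00-11:00, 13:00-14:00, 15:00-16:00.
Wei ∩ Oona ∩ Mei ∩ Ugo ∩ Keanu ∩ Rina ∩ Jonas: 10:00-11:00, 13:00-14:00, 15:00-16:00.
The longest is 10:00-11:00 at 60 minutes.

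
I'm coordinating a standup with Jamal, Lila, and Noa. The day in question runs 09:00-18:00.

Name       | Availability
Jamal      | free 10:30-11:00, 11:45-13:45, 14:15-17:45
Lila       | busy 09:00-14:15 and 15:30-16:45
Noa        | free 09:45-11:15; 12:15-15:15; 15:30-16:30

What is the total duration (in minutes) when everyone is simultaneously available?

Jamal free: 10:30-11:00, 11:45-13:45, 14:15-17:45.
Lila free: 14:15-15:30, 16:45-18:00 (invert busy blocks within the working day).
Noa free: 09:45-11:15, 12:15-15:15, 15:30-16:30.
Jamal ∩ Lila: 14:15-15:30, 16:45-17:45.
Jamal ∩ Lila ∩ Noa: 14:15-15:15.
So the common availability across everyone is 14:15-15:15.
That's a single block of 60 minutes.

60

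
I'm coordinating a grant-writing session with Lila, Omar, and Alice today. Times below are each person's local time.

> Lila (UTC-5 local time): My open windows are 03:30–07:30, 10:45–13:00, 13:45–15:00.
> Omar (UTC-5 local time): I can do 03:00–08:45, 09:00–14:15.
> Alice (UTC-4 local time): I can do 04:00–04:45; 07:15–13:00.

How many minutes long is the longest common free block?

Lila in UTC: 08:30-12:30, 15:45-18:00, 18:45-20:00 (add 5h to convert from UTC-5).
Omar in UTC: 08:00-13:45, 14:00-19:15 (add 5h to convert from UTC-5).
Alice in UTC: 08:00-08:45, 11:15-17:00 (add 4h to convert from UTC-4).
Lila ∩ Omar: 08:30-12:30, 15:45-18:00, 18:45-19:15.
Lila ∩ Omar ∩ Alice: 08:30-08:45, 11:15-12:30, 15:45-17:00.
The longest is 11:15-12:30 at 75 minutes.

75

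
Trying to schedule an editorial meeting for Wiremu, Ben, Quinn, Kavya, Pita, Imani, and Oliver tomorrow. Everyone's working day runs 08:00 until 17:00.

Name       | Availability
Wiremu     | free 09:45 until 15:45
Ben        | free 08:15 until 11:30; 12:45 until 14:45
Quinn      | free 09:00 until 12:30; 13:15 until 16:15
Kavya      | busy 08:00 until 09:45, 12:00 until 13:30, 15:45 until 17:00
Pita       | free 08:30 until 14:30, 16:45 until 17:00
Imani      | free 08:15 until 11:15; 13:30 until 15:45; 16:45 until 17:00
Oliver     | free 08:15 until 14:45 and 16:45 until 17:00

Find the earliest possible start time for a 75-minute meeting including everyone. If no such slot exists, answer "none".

Wiremu free: 09:45-15:45.
Ben free: 08:15-11:30, 12:45-14:45.
Quinn free: 09:00-12:30, 13:15-16:15.
Kavya free: 09:45-12:00, 13:30-15:45 (invert busy blocks within the working day).
Pita free: 08:30-14:30, 16:45-17:00.
Imani free: 08:15-11:15, 13:30-15:45, 16:45-17:00.
Oliver free: 08:15-14:45, 16:45-17:00.
Wiremu ∩ Ben: 09:45-11:30, 12:45-14:45.
Wiremu ∩ Ben ∩ Quinn: 09:45-11:30, 13:15-14:45.
Wiremu ∩ Ben ∩ Quinn ∩ Kavya: 09:45-11:30, 13:30-14:45.
Wiremu ∩ Ben ∩ Quinn ∩ Kavya ∩ Pita: 09:45-11:30, 13:30-14:30.
Wiremu ∩ Ben ∩ Quinn ∩ Kavya ∩ Pita ∩ Imani: 09:45-11:15, 13:30-14:30.
Wiremu ∩ Ben ∩ Quinn ∩ Kavya ∩ Pita ∩ Imani ∩ Oliver: 09:45-11:15, 13:30-14:30.
The first common window of at least 75 minutes is 09:45-11:15, so the earliest start is 09:45.

09:45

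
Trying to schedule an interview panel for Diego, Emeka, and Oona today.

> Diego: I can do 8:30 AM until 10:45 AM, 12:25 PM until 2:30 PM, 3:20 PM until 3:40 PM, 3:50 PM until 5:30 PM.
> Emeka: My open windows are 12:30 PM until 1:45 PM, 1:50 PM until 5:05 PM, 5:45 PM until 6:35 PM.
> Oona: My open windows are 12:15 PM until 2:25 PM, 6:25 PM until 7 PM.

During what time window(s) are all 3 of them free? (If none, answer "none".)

12:30-13:45, 13:50-14:25

Diego ∩ Emeka: 12:30-13:45, 13:50-14:30, 15:20-15:40, 15:50-17:05.
Diego ∩ Emeka ∩ Oona: 12:30-13:45, 13:50-14:25.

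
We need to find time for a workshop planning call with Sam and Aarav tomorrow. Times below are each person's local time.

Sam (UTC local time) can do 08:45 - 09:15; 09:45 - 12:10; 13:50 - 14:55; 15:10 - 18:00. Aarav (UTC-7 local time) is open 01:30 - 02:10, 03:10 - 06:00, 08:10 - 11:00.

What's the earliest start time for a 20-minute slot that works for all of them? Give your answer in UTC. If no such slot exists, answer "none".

Sam in UTC: 08:45-09:15, 09:45-12:10, 13:50-14:55, 15:10-18:00.
Aarav in UTC: 08:30-09:10, 10:10-13:00, 15:10-18:00 (add 7h to convert from UTC-7).
Sam ∩ Aarav: 08:45-09:10, 10:10-12:10, 15:10-18:00.
The first common window of at least 20 minutes is 08:45-09:10, so the earliest start is 08:45.

08:45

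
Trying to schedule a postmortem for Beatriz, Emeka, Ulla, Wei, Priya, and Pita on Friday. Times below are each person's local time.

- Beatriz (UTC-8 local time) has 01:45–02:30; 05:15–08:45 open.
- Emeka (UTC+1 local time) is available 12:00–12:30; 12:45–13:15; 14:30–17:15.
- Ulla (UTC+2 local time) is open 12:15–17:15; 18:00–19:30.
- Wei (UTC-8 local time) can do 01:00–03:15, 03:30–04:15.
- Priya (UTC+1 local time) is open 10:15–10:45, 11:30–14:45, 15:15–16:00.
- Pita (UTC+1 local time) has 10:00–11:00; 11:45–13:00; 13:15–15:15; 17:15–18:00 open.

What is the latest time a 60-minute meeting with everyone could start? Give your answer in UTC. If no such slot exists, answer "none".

none

Beatriz in UTC: 09:45-10:30, 13:15-16:45 (add 8h to convert from UTC-8).
Emeka in UTC: 11:00-11:30, 11:45-12:15, 13:30-16:15 (subtract 1h to convert from UTC+1).
Ulla in UTC: 10:15-15:15, 16:00-17:30 (subtract 2h to convert from UTC+2).
Wei in UTC: 09:00-11:15, 11:30-12:15 (add 8h to convert from UTC-8).
Priya in UTC: 09:15-09:45, 10:30-13:45, 14:15-15:00 (subtract 1h to convert from UTC+1).
Pita in UTC: 09:00-10:00, 10:45-12:00, 12:15-14:15, 16:15-17:00 (subtract 1h to convert from UTC+1).
Beatriz ∩ Emeka: 13:30-16:15.
Beatriz ∩ Emeka ∩ Ulla: 13:30-15:15, 16:00-16:15.
Beatriz ∩ Emeka ∩ Ulla ∩ Wei: ∅.
Beatriz ∩ Emeka ∩ Ulla ∩ Wei ∩ Priya: ∅.
Beatriz ∩ Emeka ∩ Ulla ∩ Wei ∩ Priya ∩ Pita: ∅.
There is no time when everyone is free.
No common window is at least 60 minutes long.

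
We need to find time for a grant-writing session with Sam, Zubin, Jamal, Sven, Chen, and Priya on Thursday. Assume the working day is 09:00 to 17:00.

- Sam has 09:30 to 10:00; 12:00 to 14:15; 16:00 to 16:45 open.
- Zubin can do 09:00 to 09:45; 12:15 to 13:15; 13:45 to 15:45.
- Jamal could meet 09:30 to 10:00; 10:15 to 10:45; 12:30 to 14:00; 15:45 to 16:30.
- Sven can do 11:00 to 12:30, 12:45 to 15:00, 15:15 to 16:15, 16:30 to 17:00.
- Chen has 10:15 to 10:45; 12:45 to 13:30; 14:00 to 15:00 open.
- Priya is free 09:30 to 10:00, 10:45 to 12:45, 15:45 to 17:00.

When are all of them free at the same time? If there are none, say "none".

Sam ∩ Zubin: 09:30-09:45, 12:15-13:15, 13:45-14:15.
Sam ∩ Zubin ∩ Jamal: 09:30-09:45, 12:30-13:15, 13:45-14:00.
Sam ∩ Zubin ∩ Jamal ∩ Sven: 12:45-13:15, 13:45-14:00.
Sam ∩ Zubin ∩ Jamal ∩ Sven ∩ Chen: 12:45-13:15.
Sam ∩ Zubin ∩ Jamal ∩ Sven ∩ Chen ∩ Priya: ∅.
There is no time when everyone is free.

none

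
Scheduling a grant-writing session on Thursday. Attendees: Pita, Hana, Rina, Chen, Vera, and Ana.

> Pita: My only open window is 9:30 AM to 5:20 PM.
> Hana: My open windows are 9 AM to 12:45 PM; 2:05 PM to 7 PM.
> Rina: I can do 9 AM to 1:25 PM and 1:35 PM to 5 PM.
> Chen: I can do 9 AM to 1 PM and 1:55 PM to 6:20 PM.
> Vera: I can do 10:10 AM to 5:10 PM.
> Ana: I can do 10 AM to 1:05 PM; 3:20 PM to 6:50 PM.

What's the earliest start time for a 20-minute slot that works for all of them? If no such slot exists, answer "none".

Pita ∩ Hana: 09:30-12:45, 14:05-17:20.
Pita ∩ Hana ∩ Rina: 09:30-12:45, 14:05-17:00.
Pita ∩ Hana ∩ Rina ∩ Chen: 09:30-12:45, 14:05-17:00.
Pita ∩ Hana ∩ Rina ∩ Chen ∩ Vera: 10:10-12:45, 14:05-17:00.
Pita ∩ Hana ∩ Rina ∩ Chen ∩ Vera ∩ Ana: 10:10-12:45, 15:20-17:00.
The first common window of at least 20 minutes is 10:10-12:45, so the earliest start is 10:10.

10:10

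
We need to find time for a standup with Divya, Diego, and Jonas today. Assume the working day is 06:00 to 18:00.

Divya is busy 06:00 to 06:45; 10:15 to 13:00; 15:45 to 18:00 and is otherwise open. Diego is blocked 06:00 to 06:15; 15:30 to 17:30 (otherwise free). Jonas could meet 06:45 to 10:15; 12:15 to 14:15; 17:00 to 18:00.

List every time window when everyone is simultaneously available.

Divya free: 06:45-10:15, 13:00-15:45 (invert busy blocks within the working day).
Diego free: 06:15-15:30, 17:30-18:00 (invert busy blocks within the working day).
Jonas free: 06:45-10:15, 12:15-14:15, 17:00-18:00.
Divya ∩ Diego: 06:45-10:15, 13:00-15:30.
Divya ∩ Diego ∩ Jonas: 06:45-10:15, 13:00-14:15.

06:45-10:15, 13:00-14:15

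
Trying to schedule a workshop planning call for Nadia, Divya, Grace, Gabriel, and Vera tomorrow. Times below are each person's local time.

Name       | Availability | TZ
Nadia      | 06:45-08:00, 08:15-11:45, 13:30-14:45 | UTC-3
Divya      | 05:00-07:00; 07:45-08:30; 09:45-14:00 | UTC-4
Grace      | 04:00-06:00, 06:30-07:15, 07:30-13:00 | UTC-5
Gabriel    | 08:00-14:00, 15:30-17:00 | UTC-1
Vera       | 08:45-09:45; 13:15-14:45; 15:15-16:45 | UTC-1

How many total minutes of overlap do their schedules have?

165

Nadia in UTC: 09:45-11:00, 11:15-14:45, 16:30-17:45 (add 3h to convert from UTC-3).
Divya in UTC: 09:00-11:00, 11:45-12:30, 13:45-18:00 (add 4h to convert from UTC-4).
Grace in UTC: 09:00-11:00, 11:30-12:15, 12:30-18:00 (add 5h to convert from UTC-5).
Gabriel in UTC: 09:00-15:00, 16:30-18:00 (add 1h to convert from UTC-1).
Vera in UTC: 09:45-10:45, 14:15-15:45, 16:15-17:45 (add 1h to convert from UTC-1).
Nadia ∩ Divya: 09:45-11:00, 11:45-12:30, 13:45-14:45, 16:30-17:45.
Nadia ∩ Divya ∩ Grace: 09:45-11:00, 11:45-12:15, 13:45-14:45, 16:30-17:45.
Nadia ∩ Divya ∩ Grace ∩ Gabriel: 09:45-11:00, 11:45-12:15, 13:45-14:45, 16:30-17:45.
Nadia ∩ Divya ∩ Grace ∩ Gabriel ∩ Vera: 09:45-10:45, 14:15-14:45, 16:30-17:45.
Summing the common windows: 60 + 30 + 75 = 165 minutes.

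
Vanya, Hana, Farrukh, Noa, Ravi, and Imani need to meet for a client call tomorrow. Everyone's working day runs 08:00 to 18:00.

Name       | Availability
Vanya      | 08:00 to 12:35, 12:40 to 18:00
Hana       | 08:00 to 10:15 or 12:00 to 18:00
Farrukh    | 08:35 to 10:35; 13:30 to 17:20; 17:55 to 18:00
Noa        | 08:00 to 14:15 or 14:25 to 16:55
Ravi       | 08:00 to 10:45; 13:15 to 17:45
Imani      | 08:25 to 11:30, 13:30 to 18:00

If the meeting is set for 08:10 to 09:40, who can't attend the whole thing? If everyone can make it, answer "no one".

Farrukh, Imani

Vanya: free for 08:10-09:40. Hana: free for 08:10-09:40. Farrukh: not fully free for 08:10-09:40. Noa: free for 08:10-09:40. Ravi: free for 08:10-09:40. Imani: not fully free for 08:10-09:40.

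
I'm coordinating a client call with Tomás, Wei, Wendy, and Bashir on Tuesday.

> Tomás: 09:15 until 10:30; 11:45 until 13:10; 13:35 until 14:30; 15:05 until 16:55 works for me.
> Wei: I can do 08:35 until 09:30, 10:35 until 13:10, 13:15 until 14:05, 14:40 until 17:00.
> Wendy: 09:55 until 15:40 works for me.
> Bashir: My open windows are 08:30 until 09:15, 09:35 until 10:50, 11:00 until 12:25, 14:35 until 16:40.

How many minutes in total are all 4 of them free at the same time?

Tomás ∩ Wei: 09:15-09:30, 11:45-13:10, 13:35-14:05, 15:05-16:55.
Tomás ∩ Wei ∩ Wendy: 11:45-13:10, 13:35-14:05, 15:05-15:40.
Tomás ∩ Wei ∩ Wendy ∩ Bashir: 11:45-12:25, 15:05-15:40.
Summing the common windows: 40 + 35 = 75 minutes.

75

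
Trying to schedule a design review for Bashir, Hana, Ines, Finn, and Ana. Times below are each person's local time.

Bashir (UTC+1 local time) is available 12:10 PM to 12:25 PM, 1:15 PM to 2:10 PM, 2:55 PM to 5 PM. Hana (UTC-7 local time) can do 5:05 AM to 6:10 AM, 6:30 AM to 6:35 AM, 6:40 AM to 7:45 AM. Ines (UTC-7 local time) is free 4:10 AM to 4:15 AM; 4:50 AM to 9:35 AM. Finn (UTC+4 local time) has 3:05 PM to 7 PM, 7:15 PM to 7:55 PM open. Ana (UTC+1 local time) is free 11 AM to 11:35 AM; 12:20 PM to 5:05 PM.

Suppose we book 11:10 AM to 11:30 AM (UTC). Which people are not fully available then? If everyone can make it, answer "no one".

Ana, Bashir, Hana, Ines

Bashir in UTC: 11:10-11:25, 12:15-13:10, 13:55-16:00 (subtract 1h to convert from UTC+1).
Hana in UTC: 12:05-13:10, 13:30-13:35, 13:40-14:45 (add 7h to convert from UTC-7).
Ines in UTC: 11:10-11:15, 11:50-16:35 (add 7h to convert from UTC-7).
Finn in UTC: 11:05-15:00, 15:15-15:55 (subtract 4h to convert from UTC+4).
Ana in UTC: 10:00-10:35, 11:20-16:05 (subtract 1h to convert from UTC+1).
Bashir: not fully free for 11:10-11:30. Hana: not fully free for 11:10-11:30. Ines: not fully free for 11:10-11:30. Finn: free for 11:10-11:30. Ana: not fully free for 11:10-11:30.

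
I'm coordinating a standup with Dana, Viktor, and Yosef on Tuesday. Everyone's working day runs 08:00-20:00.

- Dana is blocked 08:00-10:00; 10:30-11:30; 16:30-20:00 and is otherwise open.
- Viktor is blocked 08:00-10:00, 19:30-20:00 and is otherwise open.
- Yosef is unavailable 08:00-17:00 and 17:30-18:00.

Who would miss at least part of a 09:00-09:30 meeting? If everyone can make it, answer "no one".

Dana free: 10:00-10:30, 11:30-16:30 (invert busy blocks within the working day).
Viktor free: 10:00-19:30 (invert busy blocks within the working day).
Yosef free: 17:00-17:30, 18:00-20:00 (invert busy blocks within the working day).
Dana: not fully free for 09:00-09:30. Viktor: not fully free for 09:00-09:30. Yosef: not fully free for 09:00-09:30.

Dana, Viktor, Yosef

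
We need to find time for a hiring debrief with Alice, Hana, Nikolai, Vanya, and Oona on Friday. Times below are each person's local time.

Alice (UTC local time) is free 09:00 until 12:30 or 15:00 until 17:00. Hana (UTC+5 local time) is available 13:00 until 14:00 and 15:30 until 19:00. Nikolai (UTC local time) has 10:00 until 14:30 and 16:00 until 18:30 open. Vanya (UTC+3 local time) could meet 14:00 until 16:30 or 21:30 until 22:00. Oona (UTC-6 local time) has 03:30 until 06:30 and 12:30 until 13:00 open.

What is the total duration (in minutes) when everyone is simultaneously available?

Alice in UTC: 09:00-12:30, 15:00-17:00.
Hana in UTC: 08:00-09:00, 10:30-14:00 (subtract 5h to convert from UTC+5).
Nikolai in UTC: 10:00-14:30, 16:00-18:30.
Vanya in UTC: 11:00-13:30, 18:30-19:00 (subtract 3h to convert from UTC+3).
Oona in UTC: 09:30-12:30, 18:30-19:00 (add 6h to convert from UTC-6).
Alice ∩ Hana: 10:30-12:30.
Alice ∩ Hana ∩ Nikolai: 10:30-12:30.
Alice ∩ Hana ∩ Nikolai ∩ Vanya: 11:00-12:30.
Alice ∩ Hana ∩ Nikolai ∩ Vanya ∩ Oona: 11:00-12:30.
Those are the intersection windows.
That's a single block of 90 minutes.

90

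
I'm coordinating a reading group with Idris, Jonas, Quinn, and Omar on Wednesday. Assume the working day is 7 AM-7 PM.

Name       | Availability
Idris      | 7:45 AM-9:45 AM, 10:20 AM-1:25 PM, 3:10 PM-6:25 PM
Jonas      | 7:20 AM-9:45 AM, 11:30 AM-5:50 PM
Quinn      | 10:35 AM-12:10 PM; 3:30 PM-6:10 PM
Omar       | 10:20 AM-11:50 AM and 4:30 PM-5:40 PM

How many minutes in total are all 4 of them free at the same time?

Idris ∩ Jonas: 07:45-09:45, 11:30-13:25, 15:10-17:50.
Idris ∩ Jonas ∩ Quinn: 11:30-12:10, 15:30-17:50.
Idris ∩ Jonas ∩ Quinn ∩ Omar: 11:30-11:50, 16:30-17:40.
Summing the common windows: 20 + 70 = 90 minutes.

90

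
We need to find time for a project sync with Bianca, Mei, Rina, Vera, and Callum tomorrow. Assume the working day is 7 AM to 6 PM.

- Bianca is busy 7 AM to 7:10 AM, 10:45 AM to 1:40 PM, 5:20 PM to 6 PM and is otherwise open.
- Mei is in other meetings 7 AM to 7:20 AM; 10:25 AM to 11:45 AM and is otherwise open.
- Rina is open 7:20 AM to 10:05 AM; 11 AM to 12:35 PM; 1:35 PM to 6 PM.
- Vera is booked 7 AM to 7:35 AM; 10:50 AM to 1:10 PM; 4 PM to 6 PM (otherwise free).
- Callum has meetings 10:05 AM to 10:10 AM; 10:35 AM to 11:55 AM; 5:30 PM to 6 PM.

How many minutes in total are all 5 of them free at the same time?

Bianca free: 07:10-10:45, 13:40-17:20 (invert busy blocks within the working day).
Mei free: 07:20-10:25, 11:45-18:00 (invert busy blocks within the working day).
Rina free: 07:20-10:05, 11:00-12:35, 13:35-18:00.
Vera free: 07:35-10:50, 13:10-16:00 (invert busy blocks within the working day).
Callum free: 07:00-10:05, 10:10-10:35, 11:55-17:30 (invert busy blocks within the working day).
Bianca ∩ Mei: 07:20-10:25, 13:40-17:20.
Bianca ∩ Mei ∩ Rina: 07:20-10:05, 13:40-17:20.
Bianca ∩ Mei ∩ Rina ∩ Vera: 07:35-10:05, 13:40-16:00.
Bianca ∩ Mei ∩ Rina ∩ Vera ∩ Callum: 07:35-10:05, 13:40-16:00.
Those are the intersection windows.
Summing the common windows: 150 + 140 = 290 minutes.

290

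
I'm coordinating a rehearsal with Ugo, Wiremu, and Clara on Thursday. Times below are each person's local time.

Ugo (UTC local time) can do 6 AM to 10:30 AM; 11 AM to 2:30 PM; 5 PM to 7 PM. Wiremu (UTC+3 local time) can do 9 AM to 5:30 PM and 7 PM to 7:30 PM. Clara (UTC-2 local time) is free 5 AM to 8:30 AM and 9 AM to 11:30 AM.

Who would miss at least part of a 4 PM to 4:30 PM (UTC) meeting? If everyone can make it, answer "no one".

Ugo in UTC: 06:00-10:30, 11:00-14:30, 17:00-19:00.
Wiremu in UTC: 06:00-14:30, 16:00-16:30 (subtract 3h to convert from UTC+3).
Clara in UTC: 07:00-10:30, 11:00-13:30 (add 2h to convert from UTC-2).
Ugo: not fully free for 16:00-16:30. Wiremu: free for 16:00-16:30. Clara: not fully free for 16:00-16:30.

Clara, Ugo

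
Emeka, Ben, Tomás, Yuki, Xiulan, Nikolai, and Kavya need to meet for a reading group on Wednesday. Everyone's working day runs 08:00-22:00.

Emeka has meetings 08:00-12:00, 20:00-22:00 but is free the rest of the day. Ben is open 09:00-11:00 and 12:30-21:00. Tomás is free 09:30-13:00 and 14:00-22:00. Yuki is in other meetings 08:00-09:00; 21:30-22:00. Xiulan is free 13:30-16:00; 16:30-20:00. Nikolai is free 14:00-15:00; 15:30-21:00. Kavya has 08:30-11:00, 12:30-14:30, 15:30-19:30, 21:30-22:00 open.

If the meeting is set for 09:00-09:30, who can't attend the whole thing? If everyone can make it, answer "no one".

Emeka, Nikolai, Tomás, Xiulan

Emeka free: 12:00-20:00 (invert busy blocks within the working day).
Ben free: 09:00-11:00, 12:30-21:00.
Tomás free: 09:30-13:00, 14:00-22:00.
Yuki free: 09:00-21:30 (invert busy blocks within the working day).
Xiulan free: 13:30-16:00, 16:30-20:00.
Nikolai free: 14:00-15:00, 15:30-21:00.
Kavya free: 08:30-11:00, 12:30-14:30, 15:30-19:30, 21:30-22:00.
Emeka: not fully free for 09:00-09:30. Ben: free for 09:00-09:30. Tomás: not fully free for 09:00-09:30. Yuki: free for 09:00-09:30. Xiulan: not fully free for 09:00-09:30. Nikolai: not fully free for 09:00-09:30. Kavya: free for 09:00-09:30.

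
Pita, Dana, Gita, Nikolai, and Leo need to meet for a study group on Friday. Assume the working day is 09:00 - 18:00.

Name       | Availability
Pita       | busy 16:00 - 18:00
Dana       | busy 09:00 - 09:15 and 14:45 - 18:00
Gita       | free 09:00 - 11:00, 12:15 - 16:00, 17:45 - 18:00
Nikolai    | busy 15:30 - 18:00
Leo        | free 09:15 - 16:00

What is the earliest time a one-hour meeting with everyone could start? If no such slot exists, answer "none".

09:15

Pita free: 09:00-16:00 (invert busy blocks within the working day).
Dana free: 09:15-14:45 (invert busy blocks within the working day).
Gita free: 09:00-11:00, 12:15-16:00, 17:45-18:00.
Nikolai free: 09:00-15:30 (invert busy blocks within the working day).
Leo free: 09:15-16:00.
Pita ∩ Dana: 09:15-14:45.
Pita ∩ Dana ∩ Gita: 09:15-11:00, 12:15-14:45.
Pita ∩ Dana ∩ Gita ∩ Nikolai: 09:15-11:00, 12:15-14:45.
Pita ∩ Dana ∩ Gita ∩ Nikolai ∩ Leo: 09:15-11:00, 12:15-14:45.
Those are the intersection windows.
The first common window of at least 60 minutes is 09:15-11:00, so the earliest start is 09:15.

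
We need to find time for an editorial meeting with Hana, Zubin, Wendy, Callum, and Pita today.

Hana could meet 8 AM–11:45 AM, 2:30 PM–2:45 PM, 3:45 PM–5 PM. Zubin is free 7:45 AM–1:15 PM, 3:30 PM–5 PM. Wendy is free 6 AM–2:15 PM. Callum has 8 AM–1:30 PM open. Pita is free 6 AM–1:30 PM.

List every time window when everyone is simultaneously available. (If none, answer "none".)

08:00-11:45

Hana ∩ Zubin: 08:00-11:45, 15:45-17:00.
Hana ∩ Zubin ∩ Wendy: 08:00-11:45.
Hana ∩ Zubin ∩ Wendy ∩ Callum: 08:00-11:45.
Hana ∩ Zubin ∩ Wendy ∩ Callum ∩ Pita: 08:00-11:45.
So the common availability across everyone is 08:00-11:45.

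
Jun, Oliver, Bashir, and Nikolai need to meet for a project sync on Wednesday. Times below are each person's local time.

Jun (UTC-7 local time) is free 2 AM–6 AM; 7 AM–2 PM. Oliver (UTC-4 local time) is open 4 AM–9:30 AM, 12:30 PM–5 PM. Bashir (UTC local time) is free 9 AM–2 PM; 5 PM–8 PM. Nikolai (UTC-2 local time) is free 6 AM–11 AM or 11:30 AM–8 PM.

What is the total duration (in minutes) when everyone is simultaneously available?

Jun in UTC: 09:00-13:00, 14:00-21:00 (add 7h to convert from UTC-7).
Oliver in UTC: 08:00-13:30, 16:30-21:00 (add 4h to convert from UTC-4).
Bashir in UTC: 09:00-14:00, 17:00-20:00.
Nikolai in UTC: 08:00-13:00, 13:30-22:00 (add 2h to convert from UTC-2).
Jun ∩ Oliver: 09:00-13:00, 16:30-21:00.
Jun ∩ Oliver ∩ Bashir: 09:00-13:00, 17:00-20:00.
Jun ∩ Oliver ∩ Bashir ∩ Nikolai: 09:00-13:00, 17:00-20:00.
So the common availability across everyone is 09:00-13:00, 17:00-20:00.
Summing the common windows: 240 + 180 = 420 minutes.

420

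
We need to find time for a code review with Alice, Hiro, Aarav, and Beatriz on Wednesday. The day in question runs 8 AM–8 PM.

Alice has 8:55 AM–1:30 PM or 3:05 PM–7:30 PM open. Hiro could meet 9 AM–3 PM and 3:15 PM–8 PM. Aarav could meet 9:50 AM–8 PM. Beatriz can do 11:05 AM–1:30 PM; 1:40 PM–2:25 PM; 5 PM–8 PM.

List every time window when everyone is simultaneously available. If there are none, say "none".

Alice ∩ Hiro: 09:00-13:30, 15:15-19:30.
Alice ∩ Hiro ∩ Aarav: 09:50-13:30, 15:15-19:30.
Alice ∩ Hiro ∩ Aarav ∩ Beatriz: 11:05-13:30, 17:00-19:30.
So the common availability across everyone is 11:05-13:30, 17:00-19:30.

11:05-13:30, 17:00-19:30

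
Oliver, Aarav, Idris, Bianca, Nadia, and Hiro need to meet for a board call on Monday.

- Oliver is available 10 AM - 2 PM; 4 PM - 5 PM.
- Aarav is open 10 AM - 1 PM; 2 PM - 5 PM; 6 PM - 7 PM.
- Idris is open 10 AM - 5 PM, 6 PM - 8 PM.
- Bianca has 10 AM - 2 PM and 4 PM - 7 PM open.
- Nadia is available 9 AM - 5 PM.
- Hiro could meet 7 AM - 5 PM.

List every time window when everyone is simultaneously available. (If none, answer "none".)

10:00-13:00, 16:00-17:00

Oliver ∩ Aarav: 10:00-13:00, 16:00-17:00.
Oliver ∩ Aarav ∩ Idris: 10:00-13:00, 16:00-17:00.
Oliver ∩ Aarav ∩ Idris ∩ Bianca: 10:00-13:00, 16:00-17:00.
Oliver ∩ Aarav ∩ Idris ∩ Bianca ∩ Nadia: 10:00-13:00, 16:00-17:00.
Oliver ∩ Aarav ∩ Idris ∩ Bianca ∩ Nadia ∩ Hiro: 10:00-13:00, 16:00-17:00.
Those are the intersection windows.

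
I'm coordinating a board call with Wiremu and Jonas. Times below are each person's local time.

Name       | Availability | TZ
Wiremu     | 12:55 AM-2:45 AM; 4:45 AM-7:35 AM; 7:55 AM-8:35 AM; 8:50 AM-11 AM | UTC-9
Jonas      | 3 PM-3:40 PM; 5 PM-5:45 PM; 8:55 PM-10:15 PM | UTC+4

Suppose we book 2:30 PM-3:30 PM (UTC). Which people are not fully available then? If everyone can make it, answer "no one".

Wiremu in UTC: 09:55-11:45, 13:45-16:35, 16:55-17:35, 17:50-20:00 (add 9h to convert from UTC-9).
Jonas in UTC: 11:00-11:40, 13:00-13:45, 16:55-18:15 (subtract 4h to convert from UTC+4).
Wiremu: free for 14:30-15:30. Jonas: not fully free for 14:30-15:30.

Jonas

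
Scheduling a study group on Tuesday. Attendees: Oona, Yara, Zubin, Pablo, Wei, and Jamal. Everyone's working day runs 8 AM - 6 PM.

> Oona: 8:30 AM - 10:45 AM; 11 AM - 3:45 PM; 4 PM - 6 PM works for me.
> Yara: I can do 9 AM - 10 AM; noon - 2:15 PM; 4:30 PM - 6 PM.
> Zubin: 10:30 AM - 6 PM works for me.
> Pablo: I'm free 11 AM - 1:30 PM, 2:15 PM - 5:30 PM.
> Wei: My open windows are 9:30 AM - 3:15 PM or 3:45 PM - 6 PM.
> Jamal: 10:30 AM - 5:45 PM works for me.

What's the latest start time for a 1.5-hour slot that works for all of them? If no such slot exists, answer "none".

12:00

Oona ∩ Yara: 09:00-10:00, 12:00-14:15, 16:30-18:00.
Oona ∩ Yara ∩ Zubin: 12:00-14:15, 16:30-18:00.
Oona ∩ Yara ∩ Zubin ∩ Pablo: 12:00-13:30, 16:30-17:30.
Oona ∩ Yara ∩ Zubin ∩ Pablo ∩ Wei: 12:00-13:30, 16:30-17:30.
Oona ∩ Yara ∩ Zubin ∩ Pablo ∩ Wei ∩ Jamal: 12:00-13:30, 16:30-17:30.
The last common window of at least 90 minutes is 12:00-13:30; a 90-minute meeting can start as late as 12:00 and still end by 13:30.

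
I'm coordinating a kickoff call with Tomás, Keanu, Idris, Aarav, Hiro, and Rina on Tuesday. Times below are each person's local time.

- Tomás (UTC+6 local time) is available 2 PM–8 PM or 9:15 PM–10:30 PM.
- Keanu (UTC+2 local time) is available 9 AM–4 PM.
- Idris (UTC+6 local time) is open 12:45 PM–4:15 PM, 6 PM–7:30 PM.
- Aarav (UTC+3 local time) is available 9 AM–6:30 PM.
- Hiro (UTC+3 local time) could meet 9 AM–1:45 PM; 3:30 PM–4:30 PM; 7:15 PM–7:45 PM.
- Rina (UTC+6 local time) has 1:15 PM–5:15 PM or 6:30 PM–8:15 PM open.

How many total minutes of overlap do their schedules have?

195

Tomás in UTC: 08:00-14:00, 15:15-16:30 (subtract 6h to convert from UTC+6).
Keanu in UTC: 07:00-14:00 (subtract 2h to convert from UTC+2).
Idris in UTC: 06:45-10:15, 12:00-13:30 (subtract 6h to convert from UTC+6).
Aarav in UTC: 06:00-15:30 (subtract 3h to convert from UTC+3).
Hiro in UTC: 06:00-10:45, 12:30-13:30, 16:15-16:45 (subtract 3h to convert from UTC+3).
Rina in UTC: 07:15-11:15, 12:30-14:15 (subtract 6h to convert from UTC+6).
Tomás ∩ Keanu: 08:00-14:00.
Tomás ∩ Keanu ∩ Idris: 08:00-10:15, 12:00-13:30.
Tomás ∩ Keanu ∩ Idris ∩ Aarav: 08:00-10:15, 12:00-13:30.
Tomás ∩ Keanu ∩ Idris ∩ Aarav ∩ Hiro: 08:00-10:15, 12:30-13:30.
Tomás ∩ Keanu ∩ Idris ∩ Aarav ∩ Hiro ∩ Rina: 08:00-10:15, 12:30-13:30.
Summing the common windows: 135 + 60 = 195 minutes.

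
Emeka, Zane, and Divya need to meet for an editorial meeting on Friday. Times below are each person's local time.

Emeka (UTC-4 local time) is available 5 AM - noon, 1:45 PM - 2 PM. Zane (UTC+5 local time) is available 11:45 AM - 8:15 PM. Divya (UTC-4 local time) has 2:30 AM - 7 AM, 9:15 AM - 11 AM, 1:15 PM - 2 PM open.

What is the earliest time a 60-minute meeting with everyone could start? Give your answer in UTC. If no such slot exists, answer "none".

09:00

Emeka in UTC: 09:00-16:00, 17:45-18:00 (add 4h to convert from UTC-4).
Zane in UTC: 06:45-15:15 (subtract 5h to convert from UTC+5).
Divya in UTC: 06:30-11:00, 13:15-15:00, 17:15-18:00 (add 4h to convert from UTC-4).
Emeka ∩ Zane: 09:00-15:15.
Emeka ∩ Zane ∩ Divya: 09:00-11:00, 13:15-15:00.
So the common availability across everyone is 09:00-11:00, 13:15-15:00.
The first common window of at least 60 minutes is 09:00-11:00, so the earliest start is 09:00.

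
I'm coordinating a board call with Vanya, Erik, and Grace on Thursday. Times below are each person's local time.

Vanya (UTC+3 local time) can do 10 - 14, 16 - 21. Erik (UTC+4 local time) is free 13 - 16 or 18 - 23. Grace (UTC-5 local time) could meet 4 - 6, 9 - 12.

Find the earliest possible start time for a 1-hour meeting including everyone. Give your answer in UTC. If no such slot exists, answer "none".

09:00

Vanya in UTC: 07:00-11:00, 13:00-18:00 (subtract 3h to convert from UTC+3).
Erik in UTC: 09:00-12:00, 14:00-19:00 (subtract 4h to convert from UTC+4).
Grace in UTC: 09:00-11:00, 14:00-17:00 (add 5h to convert from UTC-5).
Vanya ∩ Erik: 09:00-11:00, 14:00-18:00.
Vanya ∩ Erik ∩ Grace: 09:00-11:00, 14:00-17:00.
The first common window of at least 60 minutes is 09:00-11:00, so the earliest start is 09:00.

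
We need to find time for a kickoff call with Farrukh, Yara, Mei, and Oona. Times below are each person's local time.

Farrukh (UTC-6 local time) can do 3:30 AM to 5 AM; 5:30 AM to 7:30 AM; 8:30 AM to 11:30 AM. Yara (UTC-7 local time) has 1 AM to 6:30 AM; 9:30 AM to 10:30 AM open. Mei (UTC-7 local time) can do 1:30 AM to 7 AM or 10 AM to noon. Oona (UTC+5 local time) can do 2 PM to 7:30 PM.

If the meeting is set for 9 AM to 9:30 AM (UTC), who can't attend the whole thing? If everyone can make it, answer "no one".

Farrukh in UTC: 09:30-11:00, 11:30-13:30, 14:30-17:30 (add 6h to convert from UTC-6).
Yara in UTC: 08:00-13:30, 16:30-17:30 (add 7h to convert from UTC-7).
Mei in UTC: 08:30-14:00, 17:00-19:00 (add 7h to convert from UTC-7).
Oona in UTC: 09:00-14:30 (subtract 5h to convert from UTC+5).
Farrukh: not fully free for 09:00-09:30. Yara: free for 09:00-09:30. Mei: free for 09:00-09:30. Oona: free for 09:00-09:30.

Farrukh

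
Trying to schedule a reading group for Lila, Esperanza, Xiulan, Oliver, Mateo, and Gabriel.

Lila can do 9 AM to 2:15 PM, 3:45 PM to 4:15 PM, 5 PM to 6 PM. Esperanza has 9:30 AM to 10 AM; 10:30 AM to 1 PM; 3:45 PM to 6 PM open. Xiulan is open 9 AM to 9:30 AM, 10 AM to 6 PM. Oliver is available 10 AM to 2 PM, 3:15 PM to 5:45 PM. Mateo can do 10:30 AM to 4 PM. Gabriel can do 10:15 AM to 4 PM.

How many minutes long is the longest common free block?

150

Lila ∩ Esperanza: 09:30-10:00, 10:30-13:00, 15:45-16:15, 17:00-18:00.
Lila ∩ Esperanza ∩ Xiulan: 10:30-13:00, 15:45-16:15, 17:00-18:00.
Lila ∩ Esperanza ∩ Xiulan ∩ Oliver: 10:30-13:00, 15:45-16:15, 17:00-17:45.
Lila ∩ Esperanza ∩ Xiulan ∩ Oliver ∩ Mateo: 10:30-13:00, 15:45-16:00.
Lila ∩ Esperanza ∩ Xiulan ∩ Oliver ∩ Mateo ∩ Gabriel: 10:30-13:00, 15:45-16:00.
Those are the intersection windows.
The longest is 10:30-13:00 at 150 minutes.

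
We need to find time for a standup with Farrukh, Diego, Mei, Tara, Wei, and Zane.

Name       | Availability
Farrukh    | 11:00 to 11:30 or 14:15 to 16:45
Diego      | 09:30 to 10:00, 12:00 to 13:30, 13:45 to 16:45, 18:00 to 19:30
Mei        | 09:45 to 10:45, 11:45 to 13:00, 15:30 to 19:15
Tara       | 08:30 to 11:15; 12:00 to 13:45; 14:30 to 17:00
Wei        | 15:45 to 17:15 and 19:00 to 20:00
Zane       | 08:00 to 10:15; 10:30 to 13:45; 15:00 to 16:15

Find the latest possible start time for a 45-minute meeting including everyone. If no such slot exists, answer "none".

none

Farrukh ∩ Diego: 14:15-16:45.
Farrukh ∩ Diego ∩ Mei: 15:30-16:45.
Farrukh ∩ Diego ∩ Mei ∩ Tara: 15:30-16:45.
Farrukh ∩ Diego ∩ Mei ∩ Tara ∩ Wei: 15:45-16:45.
Farrukh ∩ Diego ∩ Mei ∩ Tara ∩ Wei ∩ Zane: 15:45-16:15.
Those are the intersection windows.
No common window is at least 45 minutes long.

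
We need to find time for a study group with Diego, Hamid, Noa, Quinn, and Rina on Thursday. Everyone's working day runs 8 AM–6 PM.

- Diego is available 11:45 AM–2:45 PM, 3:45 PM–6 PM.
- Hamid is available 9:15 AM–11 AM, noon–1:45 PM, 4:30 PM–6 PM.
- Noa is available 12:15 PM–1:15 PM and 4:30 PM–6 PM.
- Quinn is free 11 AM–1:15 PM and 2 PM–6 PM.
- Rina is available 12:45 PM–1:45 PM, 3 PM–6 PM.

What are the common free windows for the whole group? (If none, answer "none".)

12:45-13:15, 16:30-18:00

Diego ∩ Hamid: 12:00-13:45, 16:30-18:00.
Diego ∩ Hamid ∩ Noa: 12:15-13:15, 16:30-18:00.
Diego ∩ Hamid ∩ Noa ∩ Quinn: 12:15-13:15, 16:30-18:00.
Diego ∩ Hamid ∩ Noa ∩ Quinn ∩ Rina: 12:45-13:15, 16:30-18:00.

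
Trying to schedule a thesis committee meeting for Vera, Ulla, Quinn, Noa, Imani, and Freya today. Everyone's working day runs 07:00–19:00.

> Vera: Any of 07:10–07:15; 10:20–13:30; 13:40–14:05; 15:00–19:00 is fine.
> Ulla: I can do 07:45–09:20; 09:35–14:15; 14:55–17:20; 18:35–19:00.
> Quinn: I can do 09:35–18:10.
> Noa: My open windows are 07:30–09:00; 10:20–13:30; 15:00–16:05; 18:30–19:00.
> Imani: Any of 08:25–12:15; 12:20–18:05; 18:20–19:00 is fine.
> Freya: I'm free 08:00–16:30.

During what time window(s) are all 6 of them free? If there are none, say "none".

10:20-12:15, 12:20-13:30, 15:00-16:05

Vera ∩ Ulla: 10:20-13:30, 13:40-14:05, 15:00-17:20, 18:35-19:00.
Vera ∩ Ulla ∩ Quinn: 10:20-13:30, 13:40-14:05, 15:00-17:20.
Vera ∩ Ulla ∩ Quinn ∩ Noa: 10:20-13:30, 15:00-16:05.
Vera ∩ Ulla ∩ Quinn ∩ Noa ∩ Imani: 10:20-12:15, 12:20-13:30, 15:00-16:05.
Vera ∩ Ulla ∩ Quinn ∩ Noa ∩ Imani ∩ Freya: 10:20-12:15, 12:20-13:30, 15:00-16:05.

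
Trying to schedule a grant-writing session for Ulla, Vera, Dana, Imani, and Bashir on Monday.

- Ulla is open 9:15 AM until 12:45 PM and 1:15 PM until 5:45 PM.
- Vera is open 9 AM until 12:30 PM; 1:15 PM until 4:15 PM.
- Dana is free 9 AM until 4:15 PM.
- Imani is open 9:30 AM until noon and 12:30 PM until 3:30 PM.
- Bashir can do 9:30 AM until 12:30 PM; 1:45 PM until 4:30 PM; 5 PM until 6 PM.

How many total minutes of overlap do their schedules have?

Ulla ∩ Vera: 09:15-12:30, 13:15-16:15.
Ulla ∩ Vera ∩ Dana: 09:15-12:30, 13:15-16:15.
Ulla ∩ Vera ∩ Dana ∩ Imani: 09:30-12:00, 13:15-15:30.
Ulla ∩ Vera ∩ Dana ∩ Imani ∩ Bashir: 09:30-12:00, 13:45-15:30.
Summing the common windows: 150 + 105 = 255 minutes.

255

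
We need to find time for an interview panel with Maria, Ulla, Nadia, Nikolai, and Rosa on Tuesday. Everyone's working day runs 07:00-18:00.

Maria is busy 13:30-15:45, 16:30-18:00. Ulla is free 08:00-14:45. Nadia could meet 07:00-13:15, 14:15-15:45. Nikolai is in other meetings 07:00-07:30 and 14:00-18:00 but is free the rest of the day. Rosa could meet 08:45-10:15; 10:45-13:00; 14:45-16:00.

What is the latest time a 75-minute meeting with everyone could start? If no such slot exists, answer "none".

11:45

Maria free: 07:00-13:30, 15:45-16:30 (invert busy blocks within the working day).
Ulla free: 08:00-14:45.
Nadia free: 07:00-13:15, 14:15-15:45.
Nikolai free: 07:30-14:00 (invert busy blocks within the working day).
Rosa free: 08:45-10:15, 10:45-13:00, 14:45-16:00.
Maria ∩ Ulla: 08:00-13:30.
Maria ∩ Ulla ∩ Nadia: 08:00-13:15.
Maria ∩ Ulla ∩ Nadia ∩ Nikolai: 08:00-13:15.
Maria ∩ Ulla ∩ Nadia ∩ Nikolai ∩ Rosa: 08:45-10:15, 10:45-13:00.
So the common availability across everyone is 08:45-10:15, 10:45-13:00.
The last common window of at least 75 minutes is 10:45-13:00; a 75-minute meeting can start as late as 11:45 and still end by 13:00.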